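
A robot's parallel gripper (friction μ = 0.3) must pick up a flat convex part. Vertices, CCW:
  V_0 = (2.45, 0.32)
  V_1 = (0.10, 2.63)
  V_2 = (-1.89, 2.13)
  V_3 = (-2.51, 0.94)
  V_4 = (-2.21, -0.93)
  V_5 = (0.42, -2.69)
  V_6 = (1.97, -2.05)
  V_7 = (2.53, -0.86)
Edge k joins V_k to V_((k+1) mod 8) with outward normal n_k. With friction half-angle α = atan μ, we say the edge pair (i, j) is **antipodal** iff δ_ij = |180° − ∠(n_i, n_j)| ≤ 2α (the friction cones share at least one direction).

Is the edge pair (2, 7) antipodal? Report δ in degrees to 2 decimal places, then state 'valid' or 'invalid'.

α = atan 0.3 = 16.70°;  2α = 33.40°
edge 2: e_2 = (-0.62, -1.19);  n_2 = (-0.8869, +0.4621)
edge 7: e_7 = (-0.08, +1.18);  n_7 = (+0.9977, +0.0676)
∠(n_2, n_7) = 148.60°
δ = |180° − 148.60°| = 31.40°
31.40° ≤ 2α = 33.40°  →  valid

δ = 31.40°, valid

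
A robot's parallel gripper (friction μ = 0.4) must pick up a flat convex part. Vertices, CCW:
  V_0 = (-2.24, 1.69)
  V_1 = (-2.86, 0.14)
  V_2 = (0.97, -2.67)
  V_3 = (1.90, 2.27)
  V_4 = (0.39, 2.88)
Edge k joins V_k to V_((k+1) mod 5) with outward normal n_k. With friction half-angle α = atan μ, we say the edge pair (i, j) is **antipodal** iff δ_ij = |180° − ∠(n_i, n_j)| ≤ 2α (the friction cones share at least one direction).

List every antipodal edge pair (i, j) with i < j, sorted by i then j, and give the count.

count = 2; pairs: (0,2), (1,3)

α = atan 0.4 = 21.80°;  2α = 43.60°
n_0 = (-0.9285, +0.3714)
n_1 = (-0.5915, -0.8063)
n_2 = (+0.9827, -0.1850)
n_3 = (+0.3746, +0.9272)
n_4 = (-0.4122, +0.9111)
  (0,1): δ = 104.47°  ·
  (0,2): δ = 11.14°  ✓
  (0,3): δ = 89.80°  ·
  (0,4): δ = 136.15°  ·
  (1,2): δ = 64.39°  ·
  (1,3): δ = 14.27°  ✓
  (1,4): δ = 60.61°  ·
  (2,3): δ = 101.34°  ·
  (2,4): δ = 54.99°  ·
  (3,4): δ = 133.66°  ·
antipodal pairs: 2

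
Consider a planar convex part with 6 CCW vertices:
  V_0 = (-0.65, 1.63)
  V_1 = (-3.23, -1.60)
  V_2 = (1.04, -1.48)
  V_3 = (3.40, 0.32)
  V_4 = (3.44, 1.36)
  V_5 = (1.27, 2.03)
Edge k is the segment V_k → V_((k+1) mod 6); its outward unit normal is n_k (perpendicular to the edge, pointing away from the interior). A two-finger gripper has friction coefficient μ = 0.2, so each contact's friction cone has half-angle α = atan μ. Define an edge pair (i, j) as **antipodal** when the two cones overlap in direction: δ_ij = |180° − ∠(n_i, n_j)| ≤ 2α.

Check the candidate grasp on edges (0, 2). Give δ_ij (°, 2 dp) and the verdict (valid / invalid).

α = atan 0.2 = 11.31°;  2α = 22.62°
edge 0: e_0 = (-2.58, -3.23);  n_0 = (-0.7813, +0.6241)
edge 2: e_2 = (+2.36, +1.80);  n_2 = (+0.6064, -0.7951)
∠(n_0, n_2) = 165.95°
δ = |180° − 165.95°| = 14.05°
14.05° ≤ 2α = 22.62°  →  valid

δ = 14.05°, valid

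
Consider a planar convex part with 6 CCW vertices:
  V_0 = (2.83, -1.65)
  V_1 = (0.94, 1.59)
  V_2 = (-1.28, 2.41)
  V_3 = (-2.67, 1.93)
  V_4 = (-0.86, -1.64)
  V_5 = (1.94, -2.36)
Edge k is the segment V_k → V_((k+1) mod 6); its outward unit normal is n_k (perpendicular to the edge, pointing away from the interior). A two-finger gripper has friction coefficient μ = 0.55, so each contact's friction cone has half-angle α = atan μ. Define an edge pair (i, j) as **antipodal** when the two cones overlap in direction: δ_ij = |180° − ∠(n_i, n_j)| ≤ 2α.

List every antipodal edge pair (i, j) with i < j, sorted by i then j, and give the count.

count = 6; pairs: (0,3), (0,4), (1,3), (1,4), (2,4), (2,5)

α = atan 0.55 = 28.81°;  2α = 57.62°
n_0 = (+0.8638, +0.5039)
n_1 = (+0.3465, +0.9381)
n_2 = (-0.3264, +0.9452)
n_3 = (-0.8919, -0.4522)
n_4 = (-0.2490, -0.9685)
n_5 = (+0.6236, -0.7817)
  (0,1): δ = 140.53°  ·
  (0,2): δ = 101.21°  ·
  (0,3): δ = 3.37°  ✓
  (0,4): δ = 45.32°  ✓
  (0,5): δ = 98.32°  ·
  (1,2): δ = 140.68°  ·
  (1,3): δ = 42.84°  ✓
  (1,4): δ = 5.85°  ✓
  (1,5): δ = 58.85°  ·
  (2,3): δ = 82.17°  ·
  (2,4): δ = 33.47°  ✓
  (2,5): δ = 19.53°  ✓
  (3,4): δ = 131.31°  ·
  (3,5): δ = 78.30°  ·
  (4,5): δ = 127.00°  ·
antipodal pairs: 6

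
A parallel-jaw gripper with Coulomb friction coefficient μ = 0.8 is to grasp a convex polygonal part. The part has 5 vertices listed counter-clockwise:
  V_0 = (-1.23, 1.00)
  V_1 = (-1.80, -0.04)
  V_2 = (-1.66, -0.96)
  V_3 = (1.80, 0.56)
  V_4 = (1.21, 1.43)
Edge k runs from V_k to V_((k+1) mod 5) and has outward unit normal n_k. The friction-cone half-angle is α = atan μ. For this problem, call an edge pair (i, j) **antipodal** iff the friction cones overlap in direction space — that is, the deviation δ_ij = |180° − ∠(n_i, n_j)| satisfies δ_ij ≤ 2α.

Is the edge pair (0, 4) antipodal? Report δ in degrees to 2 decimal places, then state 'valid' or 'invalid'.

α = atan 0.8 = 38.66°;  2α = 77.32°
edge 0: e_0 = (-0.57, -1.04);  n_0 = (-0.8769, +0.4806)
edge 4: e_4 = (-2.44, -0.43);  n_4 = (-0.1736, +0.9848)
∠(n_0, n_4) = 51.28°
δ = |180° − 51.28°| = 128.72°
128.72° > 2α = 77.32°  →  invalid

δ = 128.72°, invalid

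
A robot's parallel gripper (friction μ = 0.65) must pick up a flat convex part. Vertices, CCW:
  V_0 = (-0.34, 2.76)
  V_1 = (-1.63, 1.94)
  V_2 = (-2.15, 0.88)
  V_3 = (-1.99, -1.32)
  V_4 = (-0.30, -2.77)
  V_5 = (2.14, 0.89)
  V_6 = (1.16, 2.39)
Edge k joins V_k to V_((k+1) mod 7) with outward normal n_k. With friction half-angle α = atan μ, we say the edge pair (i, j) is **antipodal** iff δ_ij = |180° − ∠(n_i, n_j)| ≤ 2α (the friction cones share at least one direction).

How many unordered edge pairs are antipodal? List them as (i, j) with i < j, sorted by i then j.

α = atan 0.65 = 33.02°;  2α = 66.05°
n_0 = (-0.5365, +0.8439)
n_1 = (-0.8978, +0.4404)
n_2 = (-0.9974, -0.0725)
n_3 = (-0.6512, -0.7589)
n_4 = (+0.8321, -0.5547)
n_5 = (+0.8372, +0.5469)
n_6 = (+0.2395, +0.9709)
  (0,1): δ = 148.57°  ·
  (0,2): δ = 118.28°  ·
  (0,3): δ = 73.07°  ·
  (0,4): δ = 23.87°  ✓
  (0,5): δ = 90.72°  ·
  (0,6): δ = 133.70°  ·
  (1,2): δ = 149.71°  ·
  (1,3): δ = 104.50°  ·
  (1,4): δ = 7.56°  ✓
  (1,5): δ = 59.29°  ✓
  (1,6): δ = 102.27°  ·
  (2,3): δ = 134.79°  ·
  (2,4): δ = 37.85°  ✓
  (2,5): δ = 29.00°  ✓
  (2,6): δ = 71.98°  ·
  (3,4): δ = 83.06°  ·
  (3,5): δ = 16.21°  ✓
  (3,6): δ = 26.77°  ✓
  (4,5): δ = 113.15°  ·
  (4,6): δ = 70.17°  ·
  (5,6): δ = 137.01°  ·
antipodal pairs: 7

count = 7; pairs: (0,4), (1,4), (1,5), (2,4), (2,5), (3,5), (3,6)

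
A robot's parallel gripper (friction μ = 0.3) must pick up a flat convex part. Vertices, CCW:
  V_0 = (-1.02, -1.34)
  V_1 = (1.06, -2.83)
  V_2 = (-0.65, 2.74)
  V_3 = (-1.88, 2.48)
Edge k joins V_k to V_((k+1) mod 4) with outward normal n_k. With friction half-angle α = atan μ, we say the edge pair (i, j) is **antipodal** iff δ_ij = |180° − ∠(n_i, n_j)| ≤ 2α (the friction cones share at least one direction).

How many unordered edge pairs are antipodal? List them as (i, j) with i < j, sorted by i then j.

count = 1; pairs: (1,3)

α = atan 0.3 = 16.70°;  2α = 33.40°
n_0 = (-0.5823, -0.8129)
n_1 = (+0.9560, +0.2935)
n_2 = (-0.2068, +0.9784)
n_3 = (-0.9756, -0.2196)
  (0,1): δ = 37.32°  ·
  (0,2): δ = 47.55°  ·
  (0,3): δ = 138.30°  ·
  (1,2): δ = 95.13°  ·
  (1,3): δ = 4.38°  ✓
  (2,3): δ = 89.25°  ·
antipodal pairs: 1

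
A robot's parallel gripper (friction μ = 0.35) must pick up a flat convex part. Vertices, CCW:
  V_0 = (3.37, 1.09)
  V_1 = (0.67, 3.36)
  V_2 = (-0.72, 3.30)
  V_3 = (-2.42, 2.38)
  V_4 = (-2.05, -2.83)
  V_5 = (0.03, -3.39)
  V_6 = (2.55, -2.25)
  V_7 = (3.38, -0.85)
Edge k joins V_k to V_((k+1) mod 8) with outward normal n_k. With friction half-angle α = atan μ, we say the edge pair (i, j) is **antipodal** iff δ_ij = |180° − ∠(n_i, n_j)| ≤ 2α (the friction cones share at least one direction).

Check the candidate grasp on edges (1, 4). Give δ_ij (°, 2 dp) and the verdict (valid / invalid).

α = atan 0.35 = 19.29°;  2α = 38.58°
edge 1: e_1 = (-1.39, -0.06);  n_1 = (-0.0431, +0.9991)
edge 4: e_4 = (+2.08, -0.56);  n_4 = (-0.2600, -0.9656)
∠(n_1, n_4) = 162.46°
δ = |180° − 162.46°| = 17.54°
17.54° ≤ 2α = 38.58°  →  valid

δ = 17.54°, valid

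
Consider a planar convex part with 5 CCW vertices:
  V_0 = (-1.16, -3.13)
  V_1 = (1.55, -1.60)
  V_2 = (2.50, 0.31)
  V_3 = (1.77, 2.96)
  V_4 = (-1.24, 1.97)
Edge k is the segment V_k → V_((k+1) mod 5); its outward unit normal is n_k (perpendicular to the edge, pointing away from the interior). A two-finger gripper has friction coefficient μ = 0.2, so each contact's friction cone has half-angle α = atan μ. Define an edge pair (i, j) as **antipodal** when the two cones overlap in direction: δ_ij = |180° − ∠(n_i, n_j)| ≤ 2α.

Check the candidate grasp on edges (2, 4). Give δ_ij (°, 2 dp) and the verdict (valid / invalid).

δ = 14.50°, valid

α = atan 0.2 = 11.31°;  2α = 22.62°
edge 2: e_2 = (-0.73, +2.65);  n_2 = (+0.9641, +0.2656)
edge 4: e_4 = (+0.08, -5.10);  n_4 = (-0.9999, -0.0157)
∠(n_2, n_4) = 165.50°
δ = |180° − 165.50°| = 14.50°
14.50° ≤ 2α = 22.62°  →  valid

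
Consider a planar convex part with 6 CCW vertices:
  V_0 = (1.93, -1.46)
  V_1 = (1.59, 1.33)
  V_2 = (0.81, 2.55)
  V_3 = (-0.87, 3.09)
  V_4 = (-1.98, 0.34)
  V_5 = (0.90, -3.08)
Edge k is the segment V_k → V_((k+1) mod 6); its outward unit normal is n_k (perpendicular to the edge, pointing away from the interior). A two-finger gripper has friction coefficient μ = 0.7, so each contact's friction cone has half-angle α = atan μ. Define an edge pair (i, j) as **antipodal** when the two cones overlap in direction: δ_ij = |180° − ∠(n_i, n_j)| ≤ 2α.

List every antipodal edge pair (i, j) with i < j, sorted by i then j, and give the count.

count = 6; pairs: (0,3), (0,4), (1,3), (1,4), (2,4), (3,5)

α = atan 0.7 = 34.99°;  2α = 69.98°
n_0 = (+0.9927, +0.1210)
n_1 = (+0.8425, +0.5387)
n_2 = (+0.3060, +0.9520)
n_3 = (-0.9273, +0.3743)
n_4 = (-0.7649, -0.6441)
n_5 = (+0.8439, -0.5365)
  (0,1): δ = 154.36°  ·
  (0,2): δ = 114.77°  ·
  (0,3): δ = 28.93°  ✓
  (0,4): δ = 33.15°  ✓
  (0,5): δ = 140.60°  ·
  (1,2): δ = 140.41°  ·
  (1,3): δ = 54.57°  ✓
  (1,4): δ = 7.51°  ✓
  (1,5): δ = 114.96°  ·
  (2,3): δ = 94.16°  ·
  (2,4): δ = 32.08°  ✓
  (2,5): δ = 75.37°  ·
  (3,4): δ = 117.92°  ·
  (3,5): δ = 10.47°  ✓
  (4,5): δ = 72.55°  ·
antipodal pairs: 6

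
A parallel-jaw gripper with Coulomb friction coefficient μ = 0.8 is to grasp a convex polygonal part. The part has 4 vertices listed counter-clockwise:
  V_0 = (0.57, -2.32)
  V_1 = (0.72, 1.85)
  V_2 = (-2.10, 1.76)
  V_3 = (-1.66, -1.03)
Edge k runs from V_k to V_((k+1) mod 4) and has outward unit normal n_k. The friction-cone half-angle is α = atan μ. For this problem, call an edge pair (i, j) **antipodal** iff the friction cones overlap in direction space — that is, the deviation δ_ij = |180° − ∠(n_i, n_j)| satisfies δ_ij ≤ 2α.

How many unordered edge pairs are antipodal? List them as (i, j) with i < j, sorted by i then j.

α = atan 0.8 = 38.66°;  2α = 77.32°
n_0 = (+0.9994, -0.0359)
n_1 = (-0.0319, +0.9995)
n_2 = (-0.9878, -0.1558)
n_3 = (-0.5007, -0.8656)
  (0,1): δ = 86.11°  ·
  (0,2): δ = 11.02°  ✓
  (0,3): δ = 62.01°  ✓
  (1,2): δ = 82.87°  ·
  (1,3): δ = 31.88°  ✓
  (2,3): δ = 129.01°  ·
antipodal pairs: 3

count = 3; pairs: (0,2), (0,3), (1,3)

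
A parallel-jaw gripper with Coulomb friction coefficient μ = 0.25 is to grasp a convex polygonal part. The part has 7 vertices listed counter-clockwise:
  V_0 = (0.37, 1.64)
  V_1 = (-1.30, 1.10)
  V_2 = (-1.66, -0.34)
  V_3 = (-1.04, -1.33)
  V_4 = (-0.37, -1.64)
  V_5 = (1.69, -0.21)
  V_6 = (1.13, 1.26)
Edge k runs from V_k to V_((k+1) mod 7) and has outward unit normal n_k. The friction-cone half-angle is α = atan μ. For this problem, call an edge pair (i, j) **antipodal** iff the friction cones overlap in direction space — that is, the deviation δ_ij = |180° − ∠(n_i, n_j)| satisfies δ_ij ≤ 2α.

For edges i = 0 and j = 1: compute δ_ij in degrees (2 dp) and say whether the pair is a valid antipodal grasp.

α = atan 0.25 = 14.04°;  2α = 28.07°
edge 0: e_0 = (-1.67, -0.54);  n_0 = (-0.3077, +0.9515)
edge 1: e_1 = (-0.36, -1.44);  n_1 = (-0.9701, +0.2425)
∠(n_0, n_1) = 58.04°
δ = |180° − 58.04°| = 121.96°
121.96° > 2α = 28.07°  →  invalid

δ = 121.96°, invalid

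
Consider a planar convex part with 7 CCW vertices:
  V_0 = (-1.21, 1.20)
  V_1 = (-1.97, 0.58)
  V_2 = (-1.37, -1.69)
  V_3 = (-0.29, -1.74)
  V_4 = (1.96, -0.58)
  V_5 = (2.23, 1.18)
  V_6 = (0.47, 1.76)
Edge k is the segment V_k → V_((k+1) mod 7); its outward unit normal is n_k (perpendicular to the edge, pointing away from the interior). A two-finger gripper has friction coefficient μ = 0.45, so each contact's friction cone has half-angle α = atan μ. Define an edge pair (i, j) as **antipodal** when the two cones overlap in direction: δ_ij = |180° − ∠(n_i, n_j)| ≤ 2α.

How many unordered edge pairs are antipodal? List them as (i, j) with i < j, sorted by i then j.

count = 8; pairs: (0,2), (0,3), (0,4), (1,4), (2,5), (2,6), (3,5), (3,6)

α = atan 0.45 = 24.23°;  2α = 48.46°
n_0 = (-0.6321, +0.7749)
n_1 = (-0.9668, -0.2555)
n_2 = (-0.0462, -0.9989)
n_3 = (+0.4582, -0.8888)
n_4 = (+0.9884, -0.1516)
n_5 = (+0.3130, +0.9498)
n_6 = (-0.3162, +0.9487)
  (0,1): δ = 114.40°  ·
  (0,2): δ = 41.86°  ✓
  (0,3): δ = 11.93°  ✓
  (0,4): δ = 42.07°  ✓
  (0,5): δ = 122.55°  ·
  (0,6): δ = 159.23°  ·
  (1,2): δ = 107.46°  ·
  (1,3): δ = 77.53°  ·
  (1,4): δ = 23.53°  ✓
  (1,5): δ = 56.95°  ·
  (1,6): δ = 93.63°  ·
  (2,3): δ = 150.08°  ·
  (2,4): δ = 96.07°  ·
  (2,5): δ = 15.59°  ✓
  (2,6): δ = 21.09°  ✓
  (3,4): δ = 126.00°  ·
  (3,5): δ = 45.51°  ✓
  (3,6): δ = 8.84°  ✓
  (4,5): δ = 99.52°  ·
  (4,6): δ = 62.84°  ·
  (5,6): δ = 143.33°  ·
antipodal pairs: 8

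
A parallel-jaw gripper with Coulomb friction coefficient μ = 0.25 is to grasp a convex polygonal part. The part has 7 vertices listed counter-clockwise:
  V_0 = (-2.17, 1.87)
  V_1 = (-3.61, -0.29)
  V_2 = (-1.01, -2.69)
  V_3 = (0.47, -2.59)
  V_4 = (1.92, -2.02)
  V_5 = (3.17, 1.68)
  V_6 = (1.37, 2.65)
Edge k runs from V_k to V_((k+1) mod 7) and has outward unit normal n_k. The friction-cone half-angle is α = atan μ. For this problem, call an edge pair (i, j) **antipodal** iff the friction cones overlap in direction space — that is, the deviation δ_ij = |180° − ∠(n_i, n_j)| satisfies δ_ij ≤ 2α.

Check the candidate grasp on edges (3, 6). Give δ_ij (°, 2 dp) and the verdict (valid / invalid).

α = atan 0.25 = 14.04°;  2α = 28.07°
edge 3: e_3 = (+1.45, +0.57);  n_3 = (+0.3659, -0.9307)
edge 6: e_6 = (-3.54, -0.78);  n_6 = (-0.2152, +0.9766)
∠(n_3, n_6) = 170.97°
δ = |180° − 170.97°| = 9.03°
9.03° ≤ 2α = 28.07°  →  valid

δ = 9.03°, valid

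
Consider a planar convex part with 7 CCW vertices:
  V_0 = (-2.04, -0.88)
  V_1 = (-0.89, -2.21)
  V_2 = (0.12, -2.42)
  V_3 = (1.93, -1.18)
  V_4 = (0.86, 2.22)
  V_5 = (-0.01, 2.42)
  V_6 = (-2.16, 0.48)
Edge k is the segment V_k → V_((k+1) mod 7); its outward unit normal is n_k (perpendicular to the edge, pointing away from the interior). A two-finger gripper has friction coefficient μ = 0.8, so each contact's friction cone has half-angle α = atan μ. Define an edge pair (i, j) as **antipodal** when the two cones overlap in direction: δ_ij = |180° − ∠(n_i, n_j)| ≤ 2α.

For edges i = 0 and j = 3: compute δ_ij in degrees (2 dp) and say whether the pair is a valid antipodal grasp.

δ = 23.38°, valid

α = atan 0.8 = 38.66°;  2α = 77.32°
edge 0: e_0 = (+1.15, -1.33);  n_0 = (-0.7564, -0.6541)
edge 3: e_3 = (-1.07, +3.40);  n_3 = (+0.9539, +0.3002)
∠(n_0, n_3) = 156.62°
δ = |180° − 156.62°| = 23.38°
23.38° ≤ 2α = 77.32°  →  valid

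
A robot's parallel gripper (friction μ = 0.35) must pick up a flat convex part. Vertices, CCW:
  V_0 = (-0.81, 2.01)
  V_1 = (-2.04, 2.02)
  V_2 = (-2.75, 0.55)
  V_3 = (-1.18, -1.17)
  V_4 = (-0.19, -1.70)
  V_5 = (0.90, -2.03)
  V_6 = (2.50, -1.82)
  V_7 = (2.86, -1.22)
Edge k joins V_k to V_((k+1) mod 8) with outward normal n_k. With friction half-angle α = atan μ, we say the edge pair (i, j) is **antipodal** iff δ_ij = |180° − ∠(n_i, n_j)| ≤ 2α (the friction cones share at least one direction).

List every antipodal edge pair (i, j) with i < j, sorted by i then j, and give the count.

α = atan 0.35 = 19.29°;  2α = 38.58°
n_0 = (+0.0081, +1.0000)
n_1 = (-0.9005, +0.4349)
n_2 = (-0.7386, -0.6742)
n_3 = (-0.4720, -0.8816)
n_4 = (-0.2898, -0.9571)
n_5 = (+0.1301, -0.9915)
n_6 = (+0.8575, -0.5145)
n_7 = (+0.6607, +0.7507)
  (0,1): δ = 115.31°  ·
  (0,2): δ = 47.14°  ·
  (0,3): δ = 27.70°  ✓
  (0,4): δ = 16.38°  ✓
  (0,5): δ = 7.94°  ✓
  (0,6): δ = 59.50°  ·
  (0,7): δ = 139.11°  ·
  (1,2): δ = 111.83°  ·
  (1,3): δ = 92.38°  ·
  (1,4): δ = 81.06°  ·
  (1,5): δ = 56.74°  ·
  (1,6): δ = 5.18°  ✓
  (1,7): δ = 74.43°  ·
  (2,3): δ = 160.55°  ·
  (2,4): δ = 149.23°  ·
  (2,5): δ = 124.91°  ·
  (2,6): δ = 73.35°  ·
  (2,7): δ = 6.26°  ✓
  (3,4): δ = 168.68°  ·
  (3,5): δ = 144.36°  ·
  (3,6): δ = 92.80°  ·
  (3,7): δ = 13.19°  ✓
  (4,5): δ = 155.68°  ·
  (4,6): δ = 104.12°  ·
  (4,7): δ = 24.51°  ✓
  (5,6): δ = 128.44°  ·
  (5,7): δ = 48.83°  ·
  (6,7): δ = 100.39°  ·
antipodal pairs: 7

count = 7; pairs: (0,3), (0,4), (0,5), (1,6), (2,7), (3,7), (4,7)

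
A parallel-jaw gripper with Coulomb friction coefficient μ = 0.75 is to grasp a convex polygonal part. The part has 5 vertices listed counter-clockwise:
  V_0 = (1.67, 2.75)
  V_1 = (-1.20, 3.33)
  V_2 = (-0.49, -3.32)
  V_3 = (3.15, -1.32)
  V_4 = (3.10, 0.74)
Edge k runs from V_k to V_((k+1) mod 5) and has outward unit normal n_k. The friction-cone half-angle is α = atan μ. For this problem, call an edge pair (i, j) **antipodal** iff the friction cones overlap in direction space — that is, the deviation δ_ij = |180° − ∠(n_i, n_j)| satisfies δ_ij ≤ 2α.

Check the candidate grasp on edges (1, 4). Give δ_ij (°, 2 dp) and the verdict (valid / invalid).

α = atan 0.75 = 36.87°;  2α = 73.74°
edge 1: e_1 = (+0.71, -6.65);  n_1 = (-0.9943, -0.1062)
edge 4: e_4 = (-1.43, +2.01);  n_4 = (+0.8148, +0.5797)
∠(n_1, n_4) = 150.66°
δ = |180° − 150.66°| = 29.34°
29.34° ≤ 2α = 73.74°  →  valid

δ = 29.34°, valid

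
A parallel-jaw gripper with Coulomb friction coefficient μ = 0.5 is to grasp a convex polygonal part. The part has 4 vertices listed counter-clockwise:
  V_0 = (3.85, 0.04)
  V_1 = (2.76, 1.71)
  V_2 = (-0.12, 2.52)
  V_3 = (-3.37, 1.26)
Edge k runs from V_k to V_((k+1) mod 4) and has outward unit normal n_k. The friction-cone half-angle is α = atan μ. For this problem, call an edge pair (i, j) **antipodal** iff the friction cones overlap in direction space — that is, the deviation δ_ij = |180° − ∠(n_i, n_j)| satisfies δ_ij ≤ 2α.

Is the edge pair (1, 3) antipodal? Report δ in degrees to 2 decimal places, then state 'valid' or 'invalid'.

δ = 6.12°, valid

α = atan 0.5 = 26.57°;  2α = 53.13°
edge 1: e_1 = (-2.88, +0.81);  n_1 = (+0.2707, +0.9627)
edge 3: e_3 = (+7.22, -1.22);  n_3 = (-0.1666, -0.9860)
∠(n_1, n_3) = 173.88°
δ = |180° − 173.88°| = 6.12°
6.12° ≤ 2α = 53.13°  →  valid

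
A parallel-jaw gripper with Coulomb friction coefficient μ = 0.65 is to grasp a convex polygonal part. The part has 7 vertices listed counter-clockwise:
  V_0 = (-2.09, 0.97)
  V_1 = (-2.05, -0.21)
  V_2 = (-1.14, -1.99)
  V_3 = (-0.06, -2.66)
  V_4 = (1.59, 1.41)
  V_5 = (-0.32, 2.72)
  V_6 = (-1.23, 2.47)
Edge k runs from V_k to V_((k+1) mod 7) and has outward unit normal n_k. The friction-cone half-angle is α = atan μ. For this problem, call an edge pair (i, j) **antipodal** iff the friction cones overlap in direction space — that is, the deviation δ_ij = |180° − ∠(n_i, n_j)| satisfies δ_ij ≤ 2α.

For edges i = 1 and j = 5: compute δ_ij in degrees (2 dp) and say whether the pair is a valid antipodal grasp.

δ = 78.28°, invalid

α = atan 0.65 = 33.02°;  2α = 66.05°
edge 1: e_1 = (+0.91, -1.78);  n_1 = (-0.8904, -0.4552)
edge 5: e_5 = (-0.91, -0.25);  n_5 = (-0.2649, +0.9643)
∠(n_1, n_5) = 101.72°
δ = |180° − 101.72°| = 78.28°
78.28° > 2α = 66.05°  →  invalid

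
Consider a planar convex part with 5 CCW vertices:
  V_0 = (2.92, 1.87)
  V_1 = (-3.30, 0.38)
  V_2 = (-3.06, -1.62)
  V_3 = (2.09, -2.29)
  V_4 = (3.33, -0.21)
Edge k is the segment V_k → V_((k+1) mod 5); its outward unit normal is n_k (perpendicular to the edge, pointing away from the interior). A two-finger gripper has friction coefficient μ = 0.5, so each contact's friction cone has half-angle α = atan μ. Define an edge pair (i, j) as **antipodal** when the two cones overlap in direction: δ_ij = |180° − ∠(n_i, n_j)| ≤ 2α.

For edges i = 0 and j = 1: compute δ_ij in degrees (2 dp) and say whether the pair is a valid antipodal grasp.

δ = 96.63°, invalid

α = atan 0.5 = 26.57°;  2α = 53.13°
edge 0: e_0 = (-6.22, -1.49);  n_0 = (-0.2330, +0.9725)
edge 1: e_1 = (+0.24, -2.00);  n_1 = (-0.9929, -0.1191)
∠(n_0, n_1) = 83.37°
δ = |180° − 83.37°| = 96.63°
96.63° > 2α = 53.13°  →  invalid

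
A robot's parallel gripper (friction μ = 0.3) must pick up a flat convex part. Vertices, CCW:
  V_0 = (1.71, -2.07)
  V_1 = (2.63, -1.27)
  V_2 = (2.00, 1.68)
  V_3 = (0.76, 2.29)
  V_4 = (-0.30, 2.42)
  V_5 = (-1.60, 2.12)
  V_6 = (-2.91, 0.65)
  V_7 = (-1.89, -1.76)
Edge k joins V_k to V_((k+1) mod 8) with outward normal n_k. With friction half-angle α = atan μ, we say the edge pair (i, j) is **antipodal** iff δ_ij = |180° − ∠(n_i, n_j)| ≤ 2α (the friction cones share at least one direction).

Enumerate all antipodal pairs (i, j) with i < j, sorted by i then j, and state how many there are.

α = atan 0.3 = 16.70°;  2α = 33.40°
n_0 = (+0.6562, -0.7546)
n_1 = (+0.9779, +0.2088)
n_2 = (+0.4414, +0.8973)
n_3 = (+0.1217, +0.9926)
n_4 = (-0.2249, +0.9744)
n_5 = (-0.7466, +0.6653)
n_6 = (-0.9209, -0.3898)
n_7 = (-0.0858, -0.9963)
  (0,1): δ = 118.95°  ·
  (0,2): δ = 67.20°  ·
  (0,3): δ = 48.00°  ·
  (0,4): δ = 28.01°  ✓
  (0,5): δ = 7.28°  ✓
  (0,6): δ = 71.93°  ·
  (0,7): δ = 134.07°  ·
  (1,2): δ = 128.25°  ·
  (1,3): δ = 109.05°  ·
  (1,4): δ = 89.06°  ·
  (1,5): δ = 53.76°  ·
  (1,6): δ = 10.88°  ✓
  (1,7): δ = 73.02°  ·
  (2,3): δ = 160.80°  ·
  (2,4): δ = 140.81°  ·
  (2,5): δ = 105.51°  ·
  (2,6): δ = 40.87°  ·
  (2,7): δ = 21.27°  ✓
  (3,4): δ = 160.01°  ·
  (3,5): δ = 124.71°  ·
  (3,6): δ = 60.07°  ·
  (3,7): δ = 2.07°  ✓
  (4,5): δ = 144.70°  ·
  (4,6): δ = 80.05°  ·
  (4,7): δ = 17.92°  ✓
  (5,6): δ = 115.35°  ·
  (5,7): δ = 53.22°  ·
  (6,7): δ = 117.86°  ·
antipodal pairs: 6

count = 6; pairs: (0,4), (0,5), (1,6), (2,7), (3,7), (4,7)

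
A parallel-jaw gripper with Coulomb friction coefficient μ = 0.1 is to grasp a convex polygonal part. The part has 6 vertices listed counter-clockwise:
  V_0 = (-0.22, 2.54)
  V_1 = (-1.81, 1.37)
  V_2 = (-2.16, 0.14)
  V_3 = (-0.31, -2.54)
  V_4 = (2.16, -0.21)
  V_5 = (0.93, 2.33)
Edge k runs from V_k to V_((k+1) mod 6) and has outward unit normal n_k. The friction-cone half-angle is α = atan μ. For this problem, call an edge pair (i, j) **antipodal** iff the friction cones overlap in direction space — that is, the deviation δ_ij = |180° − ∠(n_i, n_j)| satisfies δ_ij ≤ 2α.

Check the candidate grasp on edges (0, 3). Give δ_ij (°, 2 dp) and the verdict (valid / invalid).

δ = 6.98°, valid

α = atan 0.1 = 5.71°;  2α = 11.42°
edge 0: e_0 = (-1.59, -1.17);  n_0 = (-0.5927, +0.8054)
edge 3: e_3 = (+2.47, +2.33);  n_3 = (+0.6862, -0.7274)
∠(n_0, n_3) = 173.02°
δ = |180° − 173.02°| = 6.98°
6.98° ≤ 2α = 11.42°  →  valid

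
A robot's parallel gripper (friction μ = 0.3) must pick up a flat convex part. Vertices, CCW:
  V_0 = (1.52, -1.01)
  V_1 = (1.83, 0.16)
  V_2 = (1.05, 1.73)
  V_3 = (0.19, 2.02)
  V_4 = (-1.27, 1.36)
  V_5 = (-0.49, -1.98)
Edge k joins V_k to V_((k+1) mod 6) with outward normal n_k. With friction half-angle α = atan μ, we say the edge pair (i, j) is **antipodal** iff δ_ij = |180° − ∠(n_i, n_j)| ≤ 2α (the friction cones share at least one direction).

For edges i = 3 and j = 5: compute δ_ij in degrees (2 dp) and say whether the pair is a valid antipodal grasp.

δ = 1.44°, valid

α = atan 0.3 = 16.70°;  2α = 33.40°
edge 3: e_3 = (-1.46, -0.66);  n_3 = (-0.4119, +0.9112)
edge 5: e_5 = (+2.01, +0.97);  n_5 = (+0.4346, -0.9006)
∠(n_3, n_5) = 178.56°
δ = |180° − 178.56°| = 1.44°
1.44° ≤ 2α = 33.40°  →  valid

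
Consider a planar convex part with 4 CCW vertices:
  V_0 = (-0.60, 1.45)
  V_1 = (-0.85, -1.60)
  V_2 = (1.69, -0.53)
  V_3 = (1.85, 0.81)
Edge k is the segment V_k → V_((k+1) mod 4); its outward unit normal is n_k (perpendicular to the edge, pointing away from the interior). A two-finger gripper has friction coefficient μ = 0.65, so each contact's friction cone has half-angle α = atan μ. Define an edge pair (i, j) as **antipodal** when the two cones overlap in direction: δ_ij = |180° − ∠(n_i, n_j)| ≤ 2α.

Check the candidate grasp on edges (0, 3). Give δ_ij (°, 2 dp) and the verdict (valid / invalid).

α = atan 0.65 = 33.02°;  2α = 66.05°
edge 0: e_0 = (-0.25, -3.05);  n_0 = (-0.9967, +0.0817)
edge 3: e_3 = (-2.45, +0.64);  n_3 = (+0.2527, +0.9675)
∠(n_0, n_3) = 99.95°
δ = |180° − 99.95°| = 80.05°
80.05° > 2α = 66.05°  →  invalid

δ = 80.05°, invalid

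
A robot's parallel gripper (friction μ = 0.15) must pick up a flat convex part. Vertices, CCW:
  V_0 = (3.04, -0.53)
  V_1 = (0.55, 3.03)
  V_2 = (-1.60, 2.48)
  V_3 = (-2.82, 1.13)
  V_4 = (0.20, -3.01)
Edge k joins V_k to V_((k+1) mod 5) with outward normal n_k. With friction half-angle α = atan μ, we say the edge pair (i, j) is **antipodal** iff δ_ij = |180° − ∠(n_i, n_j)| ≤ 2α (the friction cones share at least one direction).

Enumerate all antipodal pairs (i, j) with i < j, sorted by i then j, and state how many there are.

count = 2; pairs: (0,3), (2,4)

α = atan 0.15 = 8.53°;  2α = 17.06°
n_0 = (+0.8194, +0.5732)
n_1 = (-0.2478, +0.9688)
n_2 = (-0.7419, +0.6705)
n_3 = (-0.8079, -0.5893)
n_4 = (+0.6578, -0.7532)
  (0,1): δ = 110.62°  ·
  (0,2): δ = 77.07°  ·
  (0,3): δ = 1.14°  ✓
  (0,4): δ = 96.16°  ·
  (1,2): δ = 146.45°  ·
  (1,3): δ = 68.24°  ·
  (1,4): δ = 26.78°  ·
  (2,3): δ = 101.79°  ·
  (2,4): δ = 6.77°  ✓
  (3,4): δ = 84.98°  ·
antipodal pairs: 2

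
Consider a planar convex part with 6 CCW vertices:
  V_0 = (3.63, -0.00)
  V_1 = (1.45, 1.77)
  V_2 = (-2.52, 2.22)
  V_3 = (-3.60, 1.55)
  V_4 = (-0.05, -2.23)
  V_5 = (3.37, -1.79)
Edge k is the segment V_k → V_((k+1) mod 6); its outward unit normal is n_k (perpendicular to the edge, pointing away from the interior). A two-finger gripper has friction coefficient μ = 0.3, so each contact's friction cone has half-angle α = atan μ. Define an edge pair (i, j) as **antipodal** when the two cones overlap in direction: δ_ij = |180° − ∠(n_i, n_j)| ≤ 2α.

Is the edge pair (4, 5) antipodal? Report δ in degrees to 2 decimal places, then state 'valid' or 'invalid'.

δ = 105.60°, invalid

α = atan 0.3 = 16.70°;  2α = 33.40°
edge 4: e_4 = (+3.42, +0.44);  n_4 = (+0.1276, -0.9918)
edge 5: e_5 = (+0.26, +1.79);  n_5 = (+0.9896, -0.1437)
∠(n_4, n_5) = 74.40°
δ = |180° − 74.40°| = 105.60°
105.60° > 2α = 33.40°  →  invalid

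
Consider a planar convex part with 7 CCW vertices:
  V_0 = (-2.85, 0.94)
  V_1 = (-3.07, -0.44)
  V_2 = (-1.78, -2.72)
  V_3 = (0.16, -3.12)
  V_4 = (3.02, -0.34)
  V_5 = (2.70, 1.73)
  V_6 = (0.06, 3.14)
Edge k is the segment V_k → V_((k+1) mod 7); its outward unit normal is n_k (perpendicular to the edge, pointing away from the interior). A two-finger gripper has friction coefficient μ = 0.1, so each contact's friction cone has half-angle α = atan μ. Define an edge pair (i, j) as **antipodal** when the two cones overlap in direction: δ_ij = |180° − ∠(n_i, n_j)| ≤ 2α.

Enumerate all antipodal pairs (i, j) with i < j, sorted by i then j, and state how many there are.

count = 1; pairs: (3,6)

α = atan 0.1 = 5.71°;  2α = 11.42°
n_0 = (-0.9875, +0.1574)
n_1 = (-0.8703, -0.4924)
n_2 = (-0.2019, -0.9794)
n_3 = (+0.6970, -0.7171)
n_4 = (+0.9883, +0.1528)
n_5 = (+0.4711, +0.8821)
n_6 = (-0.6031, +0.7977)
  (0,1): δ = 141.44°  ·
  (0,2): δ = 92.59°  ·
  (0,3): δ = 36.75°  ·
  (0,4): δ = 17.85°  ·
  (0,5): δ = 70.95°  ·
  (0,6): δ = 136.15°  ·
  (1,2): δ = 131.15°  ·
  (1,3): δ = 75.31°  ·
  (1,4): δ = 20.71°  ·
  (1,5): δ = 32.39°  ·
  (1,6): δ = 97.59°  ·
  (2,3): δ = 124.16°  ·
  (2,4): δ = 69.56°  ·
  (2,5): δ = 16.46°  ·
  (2,6): δ = 48.74°  ·
  (3,4): δ = 125.40°  ·
  (3,5): δ = 72.29°  ·
  (3,6): δ = 7.10°  ✓
  (4,5): δ = 126.89°  ·
  (4,6): δ = 61.70°  ·
  (5,6): δ = 114.80°  ·
antipodal pairs: 1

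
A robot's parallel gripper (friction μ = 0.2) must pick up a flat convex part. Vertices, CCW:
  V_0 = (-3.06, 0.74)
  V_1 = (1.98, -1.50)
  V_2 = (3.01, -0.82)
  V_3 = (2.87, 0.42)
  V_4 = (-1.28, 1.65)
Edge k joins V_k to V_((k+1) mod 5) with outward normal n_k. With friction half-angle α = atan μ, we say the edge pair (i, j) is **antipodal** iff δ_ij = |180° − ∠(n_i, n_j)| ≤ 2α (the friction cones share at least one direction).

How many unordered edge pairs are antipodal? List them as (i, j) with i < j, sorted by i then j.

α = atan 0.2 = 11.31°;  2α = 22.62°
n_0 = (-0.4061, -0.9138)
n_1 = (+0.5510, -0.8345)
n_2 = (+0.9937, +0.1122)
n_3 = (+0.2842, +0.9588)
n_4 = (-0.4552, +0.8904)
  (0,1): δ = 122.60°  ·
  (0,2): δ = 59.60°  ·
  (0,3): δ = 7.45°  ✓
  (0,4): δ = 51.04°  ·
  (1,2): δ = 116.99°  ·
  (1,3): δ = 49.94°  ·
  (1,4): δ = 6.35°  ✓
  (2,3): δ = 112.95°  ·
  (2,4): δ = 69.36°  ·
  (3,4): δ = 136.41°  ·
antipodal pairs: 2

count = 2; pairs: (0,3), (1,4)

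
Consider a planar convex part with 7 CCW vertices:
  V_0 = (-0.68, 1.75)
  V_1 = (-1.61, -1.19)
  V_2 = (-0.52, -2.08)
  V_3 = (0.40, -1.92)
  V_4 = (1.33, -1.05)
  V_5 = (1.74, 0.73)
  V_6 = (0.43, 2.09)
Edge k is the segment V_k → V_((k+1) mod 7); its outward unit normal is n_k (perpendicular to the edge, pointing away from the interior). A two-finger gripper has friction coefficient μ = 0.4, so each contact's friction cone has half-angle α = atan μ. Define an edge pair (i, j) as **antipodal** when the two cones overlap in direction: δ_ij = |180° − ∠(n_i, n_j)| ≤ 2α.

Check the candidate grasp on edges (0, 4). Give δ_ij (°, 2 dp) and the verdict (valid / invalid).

α = atan 0.4 = 21.80°;  2α = 43.60°
edge 0: e_0 = (-0.93, -2.94);  n_0 = (-0.9534, +0.3016)
edge 4: e_4 = (+0.41, +1.78);  n_4 = (+0.9745, -0.2245)
∠(n_0, n_4) = 175.42°
δ = |180° − 175.42°| = 4.58°
4.58° ≤ 2α = 43.60°  →  valid

δ = 4.58°, valid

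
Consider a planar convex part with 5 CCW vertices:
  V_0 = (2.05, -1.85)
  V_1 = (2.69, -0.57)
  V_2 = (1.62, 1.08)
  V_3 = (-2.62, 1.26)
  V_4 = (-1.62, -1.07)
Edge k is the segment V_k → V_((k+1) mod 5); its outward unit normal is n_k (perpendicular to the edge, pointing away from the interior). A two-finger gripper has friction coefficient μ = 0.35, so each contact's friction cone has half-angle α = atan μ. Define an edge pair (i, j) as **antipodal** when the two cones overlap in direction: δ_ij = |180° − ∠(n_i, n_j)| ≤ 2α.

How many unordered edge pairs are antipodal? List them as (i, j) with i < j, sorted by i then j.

count = 2; pairs: (1,3), (2,4)

α = atan 0.35 = 19.29°;  2α = 38.58°
n_0 = (+0.8944, -0.4472)
n_1 = (+0.8390, +0.5441)
n_2 = (+0.0424, +0.9991)
n_3 = (-0.9189, -0.3944)
n_4 = (-0.2079, -0.9782)
  (0,1): δ = 120.47°  ·
  (0,2): δ = 65.87°  ·
  (0,3): δ = 49.79°  ·
  (0,4): δ = 104.57°  ·
  (1,2): δ = 125.39°  ·
  (1,3): δ = 9.73°  ✓
  (1,4): δ = 45.04°  ·
  (2,3): δ = 64.34°  ·
  (2,4): δ = 9.57°  ✓
  (3,4): δ = 125.23°  ·
antipodal pairs: 2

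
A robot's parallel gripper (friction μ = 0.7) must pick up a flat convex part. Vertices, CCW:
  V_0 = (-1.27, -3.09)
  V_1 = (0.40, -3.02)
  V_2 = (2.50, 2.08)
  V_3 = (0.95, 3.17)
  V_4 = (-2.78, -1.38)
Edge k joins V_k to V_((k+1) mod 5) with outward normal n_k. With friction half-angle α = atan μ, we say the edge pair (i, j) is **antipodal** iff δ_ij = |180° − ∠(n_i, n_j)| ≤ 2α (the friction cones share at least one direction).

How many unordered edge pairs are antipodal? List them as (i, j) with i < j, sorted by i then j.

α = atan 0.7 = 34.99°;  2α = 69.98°
n_0 = (+0.0419, -0.9991)
n_1 = (+0.9247, -0.3807)
n_2 = (+0.5752, +0.8180)
n_3 = (-0.7734, +0.6340)
n_4 = (-0.7496, -0.6619)
  (0,1): δ = 114.78°  ·
  (0,2): δ = 37.52°  ✓
  (0,3): δ = 48.26°  ✓
  (0,4): δ = 129.05°  ·
  (1,2): δ = 102.74°  ·
  (1,3): δ = 16.96°  ✓
  (1,4): δ = 63.83°  ✓
  (2,3): δ = 94.23°  ·
  (2,4): δ = 13.44°  ✓
  (3,4): δ = 99.21°  ·
antipodal pairs: 5

count = 5; pairs: (0,2), (0,3), (1,3), (1,4), (2,4)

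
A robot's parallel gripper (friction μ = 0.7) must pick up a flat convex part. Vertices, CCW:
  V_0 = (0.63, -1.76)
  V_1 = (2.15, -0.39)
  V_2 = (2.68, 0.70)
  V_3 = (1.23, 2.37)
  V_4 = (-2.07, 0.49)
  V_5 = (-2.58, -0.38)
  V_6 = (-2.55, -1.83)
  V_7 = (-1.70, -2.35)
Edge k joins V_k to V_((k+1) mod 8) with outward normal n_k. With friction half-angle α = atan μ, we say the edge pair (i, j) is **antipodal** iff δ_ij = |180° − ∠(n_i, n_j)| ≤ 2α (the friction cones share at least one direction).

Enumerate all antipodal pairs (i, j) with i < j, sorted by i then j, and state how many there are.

count = 12; pairs: (0,3), (0,4), (0,5), (1,3), (1,4), (1,5), (2,5), (2,6), (2,7), (3,6), (3,7), (4,7)

α = atan 0.7 = 34.99°;  2α = 69.98°
n_0 = (+0.6695, -0.7428)
n_1 = (+0.8993, -0.4373)
n_2 = (+0.7551, +0.6556)
n_3 = (-0.4950, +0.8689)
n_4 = (-0.8627, +0.5057)
n_5 = (-0.9998, -0.0207)
n_6 = (-0.5219, -0.8530)
n_7 = (+0.2455, -0.9694)
  (0,1): δ = 157.96°  ·
  (0,2): δ = 91.06°  ·
  (0,3): δ = 12.36°  ✓
  (0,4): δ = 17.59°  ✓
  (0,5): δ = 49.16°  ✓
  (0,6): δ = 106.51°  ·
  (0,7): δ = 152.18°  ·
  (1,2): δ = 113.10°  ·
  (1,3): δ = 34.40°  ✓
  (1,4): δ = 4.45°  ✓
  (1,5): δ = 27.12°  ✓
  (1,6): δ = 84.47°  ·
  (1,7): δ = 130.14°  ·
  (2,3): δ = 101.30°  ·
  (2,4): δ = 71.35°  ·
  (2,5): δ = 39.78°  ✓
  (2,6): δ = 17.58°  ✓
  (2,7): δ = 63.24°  ✓
  (3,4): δ = 150.05°  ·
  (3,5): δ = 118.48°  ·
  (3,6): δ = 61.13°  ✓
  (3,7): δ = 15.46°  ✓
  (4,5): δ = 148.44°  ·
  (4,6): δ = 91.08°  ·
  (4,7): δ = 45.41°  ✓
  (5,6): δ = 122.64°  ·
  (5,7): δ = 76.98°  ·
  (6,7): δ = 134.33°  ·
antipodal pairs: 12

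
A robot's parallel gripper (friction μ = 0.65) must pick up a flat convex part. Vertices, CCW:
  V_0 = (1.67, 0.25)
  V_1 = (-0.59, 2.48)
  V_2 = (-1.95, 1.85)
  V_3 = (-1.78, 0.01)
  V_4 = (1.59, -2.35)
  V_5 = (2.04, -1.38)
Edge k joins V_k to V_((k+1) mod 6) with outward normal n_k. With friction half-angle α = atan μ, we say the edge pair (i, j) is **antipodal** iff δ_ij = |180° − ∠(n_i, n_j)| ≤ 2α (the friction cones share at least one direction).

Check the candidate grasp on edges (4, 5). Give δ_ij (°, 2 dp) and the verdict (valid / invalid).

α = atan 0.65 = 33.02°;  2α = 66.05°
edge 4: e_4 = (+0.45, +0.97);  n_4 = (+0.9071, -0.4208)
edge 5: e_5 = (-0.37, +1.63);  n_5 = (+0.9752, +0.2214)
∠(n_4, n_5) = 37.68°
δ = |180° − 37.68°| = 142.32°
142.32° > 2α = 66.05°  →  invalid

δ = 142.32°, invalid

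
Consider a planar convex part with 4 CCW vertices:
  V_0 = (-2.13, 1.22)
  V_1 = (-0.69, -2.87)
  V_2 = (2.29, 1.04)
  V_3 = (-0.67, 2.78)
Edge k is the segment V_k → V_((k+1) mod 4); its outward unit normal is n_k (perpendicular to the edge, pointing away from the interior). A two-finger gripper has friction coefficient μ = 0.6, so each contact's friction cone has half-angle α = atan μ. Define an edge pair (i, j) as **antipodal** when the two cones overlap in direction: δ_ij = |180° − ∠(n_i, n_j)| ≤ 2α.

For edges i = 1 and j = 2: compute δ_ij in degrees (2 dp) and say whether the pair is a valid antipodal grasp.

α = atan 0.6 = 30.96°;  2α = 61.93°
edge 1: e_1 = (+2.98, +3.91);  n_1 = (+0.7953, -0.6062)
edge 2: e_2 = (-2.96, +1.74);  n_2 = (+0.5068, +0.8621)
∠(n_1, n_2) = 96.86°
δ = |180° − 96.86°| = 83.14°
83.14° > 2α = 61.93°  →  invalid

δ = 83.14°, invalid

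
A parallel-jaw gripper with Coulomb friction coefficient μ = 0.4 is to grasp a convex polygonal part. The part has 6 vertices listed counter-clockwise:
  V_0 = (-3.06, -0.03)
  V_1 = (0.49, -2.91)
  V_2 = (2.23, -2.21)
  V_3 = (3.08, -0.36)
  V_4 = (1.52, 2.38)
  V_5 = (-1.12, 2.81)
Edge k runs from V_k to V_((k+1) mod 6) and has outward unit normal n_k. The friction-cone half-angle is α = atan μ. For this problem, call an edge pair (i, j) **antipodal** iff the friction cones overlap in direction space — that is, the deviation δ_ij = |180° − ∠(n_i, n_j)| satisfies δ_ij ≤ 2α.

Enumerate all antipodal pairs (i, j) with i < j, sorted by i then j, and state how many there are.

α = atan 0.4 = 21.80°;  2α = 43.60°
n_0 = (-0.6300, -0.7766)
n_1 = (+0.3732, -0.9277)
n_2 = (+0.9087, -0.4175)
n_3 = (+0.8690, +0.4948)
n_4 = (+0.1608, +0.9870)
n_5 = (-0.8257, +0.5641)
  (0,1): δ = 119.03°  ·
  (0,2): δ = 75.63°  ·
  (0,3): δ = 21.29°  ✓
  (0,4): δ = 29.80°  ✓
  (0,5): δ = 94.71°  ·
  (1,2): δ = 136.59°  ·
  (1,3): δ = 82.26°  ·
  (1,4): δ = 31.17°  ✓
  (1,5): δ = 33.75°  ✓
  (2,3): δ = 125.67°  ·
  (2,4): δ = 74.57°  ·
  (2,5): δ = 9.66°  ✓
  (3,4): δ = 128.91°  ·
  (3,5): δ = 63.99°  ·
  (4,5): δ = 115.09°  ·
antipodal pairs: 5

count = 5; pairs: (0,3), (0,4), (1,4), (1,5), (2,5)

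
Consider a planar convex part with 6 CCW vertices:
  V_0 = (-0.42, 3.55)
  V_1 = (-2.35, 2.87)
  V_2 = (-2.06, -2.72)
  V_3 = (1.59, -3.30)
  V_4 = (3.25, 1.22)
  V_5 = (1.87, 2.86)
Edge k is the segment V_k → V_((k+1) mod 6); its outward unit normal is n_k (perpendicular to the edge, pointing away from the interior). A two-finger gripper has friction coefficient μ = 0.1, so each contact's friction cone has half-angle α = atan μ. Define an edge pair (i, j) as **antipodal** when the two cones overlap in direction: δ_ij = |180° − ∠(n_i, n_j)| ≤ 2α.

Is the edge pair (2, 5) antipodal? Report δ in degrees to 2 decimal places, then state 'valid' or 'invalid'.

δ = 7.74°, valid

α = atan 0.1 = 5.71°;  2α = 11.42°
edge 2: e_2 = (+3.65, -0.58);  n_2 = (-0.1569, -0.9876)
edge 5: e_5 = (-2.29, +0.69);  n_5 = (+0.2885, +0.9575)
∠(n_2, n_5) = 172.26°
δ = |180° − 172.26°| = 7.74°
7.74° ≤ 2α = 11.42°  →  valid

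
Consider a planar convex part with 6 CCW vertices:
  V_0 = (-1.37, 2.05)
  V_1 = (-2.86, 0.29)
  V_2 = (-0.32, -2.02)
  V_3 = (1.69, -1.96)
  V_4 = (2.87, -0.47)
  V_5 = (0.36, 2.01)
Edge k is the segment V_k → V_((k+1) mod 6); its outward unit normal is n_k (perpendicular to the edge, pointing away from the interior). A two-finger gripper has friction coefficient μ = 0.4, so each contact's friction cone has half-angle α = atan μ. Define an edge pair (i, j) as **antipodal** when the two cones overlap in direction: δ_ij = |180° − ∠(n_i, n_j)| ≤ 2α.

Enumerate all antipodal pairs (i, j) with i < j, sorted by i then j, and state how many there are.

count = 4; pairs: (0,3), (1,4), (1,5), (2,5)

α = atan 0.4 = 21.80°;  2α = 43.60°
n_0 = (-0.7632, +0.6461)
n_1 = (-0.6728, -0.7398)
n_2 = (+0.0298, -0.9996)
n_3 = (+0.7839, -0.6208)
n_4 = (+0.7028, +0.7113)
n_5 = (+0.0231, +0.9997)
  (0,1): δ = 92.03°  ·
  (0,2): δ = 48.04°  ·
  (0,3): δ = 1.87°  ✓
  (0,4): δ = 85.60°  ·
  (0,5): δ = 128.93°  ·
  (1,2): δ = 136.01°  ·
  (1,3): δ = 86.09°  ·
  (1,4): δ = 2.37°  ✓
  (1,5): δ = 40.96°  ✓
  (2,3): δ = 130.09°  ·
  (2,4): δ = 46.37°  ·
  (2,5): δ = 3.03°  ✓
  (3,4): δ = 96.28°  ·
  (3,5): δ = 52.95°  ·
  (4,5): δ = 136.67°  ·
antipodal pairs: 4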